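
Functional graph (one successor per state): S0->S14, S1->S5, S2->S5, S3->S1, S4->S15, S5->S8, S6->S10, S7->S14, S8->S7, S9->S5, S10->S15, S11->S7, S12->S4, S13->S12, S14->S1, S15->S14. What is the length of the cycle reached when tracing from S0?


Trace from S0 until a state repeats:
  S0 -> S14 -> S1 -> S5 -> S8 -> S7 -> S14
S14 first seen at step 1, revisited at step 6.
Cycle length = 6 - 1 = 5

5


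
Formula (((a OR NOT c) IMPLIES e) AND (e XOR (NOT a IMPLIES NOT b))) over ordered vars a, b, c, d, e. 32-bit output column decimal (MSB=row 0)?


Formula: (((a OR NOT c) IMPLIES e) AND (e XOR (NOT a IMPLIES NOT b))) over a, b, c, d, e (32 rows)
Evaluate each row (bits = a,b,c,d,e, MSB first):
  row 0 [00000]: (((0 OR NOT 0) IMPLIES 0) AND (0 XOR (NOT 0 IMPLIES NOT 0))) -> 0
  row 1 [00001]: (((0 OR NOT 0) IMPLIES 1) AND (1 XOR (NOT 0 IMPLIES NOT 0))) -> 0
  row 2 [00010]: (((0 OR NOT 0) IMPLIES 0) AND (0 XOR (NOT 0 IMPLIES NOT 0))) -> 0
  row 3 [00011]: (((0 OR NOT 0) IMPLIES 1) AND (1 XOR (NOT 0 IMPLIES NOT 0))) -> 0
  row 4 [00100]: (((0 OR NOT 1) IMPLIES 0) AND (0 XOR (NOT 0 IMPLIES NOT 0))) -> 1
  row 5 [00101]: (((0 OR NOT 1) IMPLIES 1) AND (1 XOR (NOT 0 IMPLIES NOT 0))) -> 0
  row 6 [00110]: (((0 OR NOT 1) IMPLIES 0) AND (0 XOR (NOT 0 IMPLIES NOT 0))) -> 1
  row 7 [00111]: (((0 OR NOT 1) IMPLIES 1) AND (1 XOR (NOT 0 IMPLIES NOT 0))) -> 0
  row 8 [01000]: (((0 OR NOT 0) IMPLIES 0) AND (0 XOR (NOT 0 IMPLIES NOT 1))) -> 0
  row 9 [01001]: (((0 OR NOT 0) IMPLIES 1) AND (1 XOR (NOT 0 IMPLIES NOT 1))) -> 1
  row 10 [01010]: (((0 OR NOT 0) IMPLIES 0) AND (0 XOR (NOT 0 IMPLIES NOT 1))) -> 0
  row 11 [01011]: (((0 OR NOT 0) IMPLIES 1) AND (1 XOR (NOT 0 IMPLIES NOT 1))) -> 1
  row 12 [01100]: (((0 OR NOT 1) IMPLIES 0) AND (0 XOR (NOT 0 IMPLIES NOT 1))) -> 0
  row 13 [01101]: (((0 OR NOT 1) IMPLIES 1) AND (1 XOR (NOT 0 IMPLIES NOT 1))) -> 1
  row 14 [01110]: (((0 OR NOT 1) IMPLIES 0) AND (0 XOR (NOT 0 IMPLIES NOT 1))) -> 0
  row 15 [01111]: (((0 OR NOT 1) IMPLIES 1) AND (1 XOR (NOT 0 IMPLIES NOT 1))) -> 1
  row 16 [10000]: (((1 OR NOT 0) IMPLIES 0) AND (0 XOR (NOT 1 IMPLIES NOT 0))) -> 0
  row 17 [10001]: (((1 OR NOT 0) IMPLIES 1) AND (1 XOR (NOT 1 IMPLIES NOT 0))) -> 0
  row 18 [10010]: (((1 OR NOT 0) IMPLIES 0) AND (0 XOR (NOT 1 IMPLIES NOT 0))) -> 0
  row 19 [10011]: (((1 OR NOT 0) IMPLIES 1) AND (1 XOR (NOT 1 IMPLIES NOT 0))) -> 0
  row 20 [10100]: (((1 OR NOT 1) IMPLIES 0) AND (0 XOR (NOT 1 IMPLIES NOT 0))) -> 0
  row 21 [10101]: (((1 OR NOT 1) IMPLIES 1) AND (1 XOR (NOT 1 IMPLIES NOT 0))) -> 0
  row 22 [10110]: (((1 OR NOT 1) IMPLIES 0) AND (0 XOR (NOT 1 IMPLIES NOT 0))) -> 0
  row 23 [10111]: (((1 OR NOT 1) IMPLIES 1) AND (1 XOR (NOT 1 IMPLIES NOT 0))) -> 0
  row 24 [11000]: (((1 OR NOT 0) IMPLIES 0) AND (0 XOR (NOT 1 IMPLIES NOT 1))) -> 0
  row 25 [11001]: (((1 OR NOT 0) IMPLIES 1) AND (1 XOR (NOT 1 IMPLIES NOT 1))) -> 0
  row 26 [11010]: (((1 OR NOT 0) IMPLIES 0) AND (0 XOR (NOT 1 IMPLIES NOT 1))) -> 0
  row 27 [11011]: (((1 OR NOT 0) IMPLIES 1) AND (1 XOR (NOT 1 IMPLIES NOT 1))) -> 0
  row 28 [11100]: (((1 OR NOT 1) IMPLIES 0) AND (0 XOR (NOT 1 IMPLIES NOT 1))) -> 0
  row 29 [11101]: (((1 OR NOT 1) IMPLIES 1) AND (1 XOR (NOT 1 IMPLIES NOT 1))) -> 0
  row 30 [11110]: (((1 OR NOT 1) IMPLIES 0) AND (0 XOR (NOT 1 IMPLIES NOT 1))) -> 0
  row 31 [11111]: (((1 OR NOT 1) IMPLIES 1) AND (1 XOR (NOT 1 IMPLIES NOT 1))) -> 0
Full result column, 4 rows per line (a,b,c fixed per line; d,e runs 00..11 left to right):
  rows 0-3 [a,b,c=000]: 0000  = hex 0
  rows 4-7 [a,b,c=001]: 1010  = hex A
  rows 8-11 [a,b,c=010]: 0101  = hex 5
  rows 12-15 [a,b,c=011]: 0101  = hex 5
  rows 16-19 [a,b,c=100]: 0000  = hex 0
  rows 20-23 [a,b,c=101]: 0000  = hex 0
  rows 24-27 [a,b,c=110]: 0000  = hex 0
  rows 28-31 [a,b,c=111]: 0000  = hex 0
Output column (row 0 .. row 31) = 00001010010101010000000000000000
Output column grouped in 4s = 0000 1010 0101 0101 0000 0000 0000 0000 = 0x0A550000
Convert to decimal digit by digit (value = value*16 + digit):
  0 -> 0
  0*16 + 10 (A) = 10
  10*16 + 5 = 165
  165*16 + 5 = 2645
  2645*16 + 0 = 42320
  42320*16 + 0 = 677120
  677120*16 + 0 = 10833920
  10833920*16 + 0 = 173342720
Decimal = 173342720

173342720


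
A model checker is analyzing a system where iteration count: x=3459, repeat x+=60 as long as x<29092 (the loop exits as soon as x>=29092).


Step 1: x goes from 3459 toward 29092 by 60; the body runs while x<29092, so iterations = ceil((bound-start)/step)
Step 2: Distance=25633
Step 3: ceil(25633/60)=428

428


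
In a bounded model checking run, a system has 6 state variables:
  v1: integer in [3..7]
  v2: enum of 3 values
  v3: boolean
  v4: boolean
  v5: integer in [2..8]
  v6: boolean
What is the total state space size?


State space = product of domain sizes of all variables.
Domain sizes:
  v1 (integer in [3..7]): 5
  v2 (enum of 3 values): 3
  v3 (boolean): 2
  v4 (boolean): 2
  v5 (integer in [2..8]): 7
  v6 (boolean): 2
Product = 5 * 3 * 2 * 2 * 7 * 2 = 840

840


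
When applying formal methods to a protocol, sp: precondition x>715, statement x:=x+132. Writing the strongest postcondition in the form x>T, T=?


Formula: sp(P, x:=E) = exists old_x. (x = E[old_x/x]) AND P[old_x/x] (old_x is the value of x before the assignment; eliminate old_x by solving x = E[old_x/x] for old_x)
Step 1: Precondition P: x>715, i.e. old_x > 715
Step 2: Assignment gives x = old_x + 132, so old_x = x - 132
Step 3: Substitute into P: x - 132 > 715
Step 4: Simplify: x > 715+132 = 847

847


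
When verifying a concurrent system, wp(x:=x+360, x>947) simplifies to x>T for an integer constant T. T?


Formula: wp(x:=E, P) = P[E/x] (substitute E for x in postcondition)
Step 1: Postcondition: x>947
Step 2: Substitute x+360 for x: x+360>947
Step 3: Solve for x: x > 947-360 = 587

587


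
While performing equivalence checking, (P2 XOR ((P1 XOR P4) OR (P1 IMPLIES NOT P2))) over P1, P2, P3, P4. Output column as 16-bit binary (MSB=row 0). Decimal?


Formula: (P2 XOR ((P1 XOR P4) OR (P1 IMPLIES NOT P2))) over P1, P2, P3, P4 (16 rows)
Evaluate each row (bits = P1,P2,P3,P4, MSB first):
  row 0 [0000]: (0 XOR ((0 XOR 0) OR (0 IMPLIES NOT 0))) -> 1
  row 1 [0001]: (0 XOR ((0 XOR 1) OR (0 IMPLIES NOT 0))) -> 1
  row 2 [0010]: (0 XOR ((0 XOR 0) OR (0 IMPLIES NOT 0))) -> 1
  row 3 [0011]: (0 XOR ((0 XOR 1) OR (0 IMPLIES NOT 0))) -> 1
  row 4 [0100]: (1 XOR ((0 XOR 0) OR (0 IMPLIES NOT 1))) -> 0
  row 5 [0101]: (1 XOR ((0 XOR 1) OR (0 IMPLIES NOT 1))) -> 0
  row 6 [0110]: (1 XOR ((0 XOR 0) OR (0 IMPLIES NOT 1))) -> 0
  row 7 [0111]: (1 XOR ((0 XOR 1) OR (0 IMPLIES NOT 1))) -> 0
  row 8 [1000]: (0 XOR ((1 XOR 0) OR (1 IMPLIES NOT 0))) -> 1
  row 9 [1001]: (0 XOR ((1 XOR 1) OR (1 IMPLIES NOT 0))) -> 1
  row 10 [1010]: (0 XOR ((1 XOR 0) OR (1 IMPLIES NOT 0))) -> 1
  row 11 [1011]: (0 XOR ((1 XOR 1) OR (1 IMPLIES NOT 0))) -> 1
  row 12 [1100]: (1 XOR ((1 XOR 0) OR (1 IMPLIES NOT 1))) -> 0
  row 13 [1101]: (1 XOR ((1 XOR 1) OR (1 IMPLIES NOT 1))) -> 1
  row 14 [1110]: (1 XOR ((1 XOR 0) OR (1 IMPLIES NOT 1))) -> 0
  row 15 [1111]: (1 XOR ((1 XOR 1) OR (1 IMPLIES NOT 1))) -> 1
Full result column, 4 rows per line (P1,P2 fixed per line; P3,P4 runs 00..11 left to right):
  rows 0-3 [P1,P2=00]: 1111  = hex F
  rows 4-7 [P1,P2=01]: 0000  = hex 0
  rows 8-11 [P1,P2=10]: 1111  = hex F
  rows 12-15 [P1,P2=11]: 0101  = hex 5
Output column (row 0 .. row 15) = 1111000011110101
Output column grouped in 4s = 1111 0000 1111 0101 = 0xF0F5
Convert to decimal digit by digit (value = value*16 + digit):
  F -> 15
  15*16 + 0 = 240
  240*16 + 15 (F) = 3855
  3855*16 + 5 = 61685
Decimal = 61685

61685


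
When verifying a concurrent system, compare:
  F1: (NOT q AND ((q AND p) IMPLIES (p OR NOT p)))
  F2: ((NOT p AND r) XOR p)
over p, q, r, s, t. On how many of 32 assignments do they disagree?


F1 = (NOT q AND ((q AND p) IMPLIES (p OR NOT p)))
F2 = ((NOT p AND r) XOR p)
Evaluate both on each of 32 rows (bits = p,q,r,s,t):
  row 0 [00000]: F1=1 F2=0 (differ) -> 1
  row 1 [00001]: F1=1 F2=0 (differ) -> 1
  row 2 [00010]: F1=1 F2=0 (differ) -> 1
  row 3 [00011]: F1=1 F2=0 (differ) -> 1
  row 4 [00100]: F1=1 F2=1 -> 0
  row 5 [00101]: F1=1 F2=1 -> 0
  row 6 [00110]: F1=1 F2=1 -> 0
  row 7 [00111]: F1=1 F2=1 -> 0
  row 8 [01000]: F1=0 F2=0 -> 0
  row 9 [01001]: F1=0 F2=0 -> 0
  row 10 [01010]: F1=0 F2=0 -> 0
  row 11 [01011]: F1=0 F2=0 -> 0
  row 12 [01100]: F1=0 F2=1 (differ) -> 1
  row 13 [01101]: F1=0 F2=1 (differ) -> 1
  row 14 [01110]: F1=0 F2=1 (differ) -> 1
  row 15 [01111]: F1=0 F2=1 (differ) -> 1
  row 16 [10000]: F1=1 F2=1 -> 0
  row 17 [10001]: F1=1 F2=1 -> 0
  row 18 [10010]: F1=1 F2=1 -> 0
  row 19 [10011]: F1=1 F2=1 -> 0
  row 20 [10100]: F1=1 F2=1 -> 0
  row 21 [10101]: F1=1 F2=1 -> 0
  row 22 [10110]: F1=1 F2=1 -> 0
  row 23 [10111]: F1=1 F2=1 -> 0
  row 24 [11000]: F1=0 F2=1 (differ) -> 1
  row 25 [11001]: F1=0 F2=1 (differ) -> 1
  row 26 [11010]: F1=0 F2=1 (differ) -> 1
  row 27 [11011]: F1=0 F2=1 (differ) -> 1
  row 28 [11100]: F1=0 F2=1 (differ) -> 1
  row 29 [11101]: F1=0 F2=1 (differ) -> 1
  row 30 [11110]: F1=0 F2=1 (differ) -> 1
  row 31 [11111]: F1=0 F2=1 (differ) -> 1
Full result column, 8 rows per line (p,q fixed per line; r,s,t runs 000..111 left to right):
  rows 0-7 [p,q=00]: 11110000  (ones: 4)
  rows 8-15 [p,q=01]: 00001111  (ones: 4)
  rows 16-23 [p,q=10]: 00000000  (ones: 0)
  rows 24-31 [p,q=11]: 11111111  (ones: 8)
Disagreements = 4+4+0+8 = 16

16


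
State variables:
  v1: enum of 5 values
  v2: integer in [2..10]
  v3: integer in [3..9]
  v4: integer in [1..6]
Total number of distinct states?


State space = product of domain sizes of all variables.
Domain sizes:
  v1 (enum of 5 values): 5
  v2 (integer in [2..10]): 9
  v3 (integer in [3..9]): 7
  v4 (integer in [1..6]): 6
Product = 5 * 9 * 7 * 6 = 1890

1890


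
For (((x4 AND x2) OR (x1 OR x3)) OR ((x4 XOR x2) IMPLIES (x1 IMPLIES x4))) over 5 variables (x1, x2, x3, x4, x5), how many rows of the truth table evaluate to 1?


Formula: (((x4 AND x2) OR (x1 OR x3)) OR ((x4 XOR x2) IMPLIES (x1 IMPLIES x4))) over 5 vars (32 rows)
Evaluate each row (x1, x2, x3, x4, x5 as bits, MSB first):
  row 0 [00000]: (((0 AND 0) OR (0 OR 0)) OR ((0 XOR 0) IMPLIES (0 IMPLIES 0))) -> 1
  row 1 [00001]: (((0 AND 0) OR (0 OR 0)) OR ((0 XOR 0) IMPLIES (0 IMPLIES 0))) -> 1
  row 2 [00010]: (((1 AND 0) OR (0 OR 0)) OR ((1 XOR 0) IMPLIES (0 IMPLIES 1))) -> 1
  row 3 [00011]: (((1 AND 0) OR (0 OR 0)) OR ((1 XOR 0) IMPLIES (0 IMPLIES 1))) -> 1
  row 4 [00100]: (((0 AND 0) OR (0 OR 1)) OR ((0 XOR 0) IMPLIES (0 IMPLIES 0))) -> 1
  row 5 [00101]: (((0 AND 0) OR (0 OR 1)) OR ((0 XOR 0) IMPLIES (0 IMPLIES 0))) -> 1
  row 6 [00110]: (((1 AND 0) OR (0 OR 1)) OR ((1 XOR 0) IMPLIES (0 IMPLIES 1))) -> 1
  row 7 [00111]: (((1 AND 0) OR (0 OR 1)) OR ((1 XOR 0) IMPLIES (0 IMPLIES 1))) -> 1
  row 8 [01000]: (((0 AND 1) OR (0 OR 0)) OR ((0 XOR 1) IMPLIES (0 IMPLIES 0))) -> 1
  row 9 [01001]: (((0 AND 1) OR (0 OR 0)) OR ((0 XOR 1) IMPLIES (0 IMPLIES 0))) -> 1
  row 10 [01010]: (((1 AND 1) OR (0 OR 0)) OR ((1 XOR 1) IMPLIES (0 IMPLIES 1))) -> 1
  row 11 [01011]: (((1 AND 1) OR (0 OR 0)) OR ((1 XOR 1) IMPLIES (0 IMPLIES 1))) -> 1
  row 12 [01100]: (((0 AND 1) OR (0 OR 1)) OR ((0 XOR 1) IMPLIES (0 IMPLIES 0))) -> 1
  row 13 [01101]: (((0 AND 1) OR (0 OR 1)) OR ((0 XOR 1) IMPLIES (0 IMPLIES 0))) -> 1
  row 14 [01110]: (((1 AND 1) OR (0 OR 1)) OR ((1 XOR 1) IMPLIES (0 IMPLIES 1))) -> 1
  row 15 [01111]: (((1 AND 1) OR (0 OR 1)) OR ((1 XOR 1) IMPLIES (0 IMPLIES 1))) -> 1
  row 16 [10000]: (((0 AND 0) OR (1 OR 0)) OR ((0 XOR 0) IMPLIES (1 IMPLIES 0))) -> 1
  row 17 [10001]: (((0 AND 0) OR (1 OR 0)) OR ((0 XOR 0) IMPLIES (1 IMPLIES 0))) -> 1
  row 18 [10010]: (((1 AND 0) OR (1 OR 0)) OR ((1 XOR 0) IMPLIES (1 IMPLIES 1))) -> 1
  row 19 [10011]: (((1 AND 0) OR (1 OR 0)) OR ((1 XOR 0) IMPLIES (1 IMPLIES 1))) -> 1
  row 20 [10100]: (((0 AND 0) OR (1 OR 1)) OR ((0 XOR 0) IMPLIES (1 IMPLIES 0))) -> 1
  row 21 [10101]: (((0 AND 0) OR (1 OR 1)) OR ((0 XOR 0) IMPLIES (1 IMPLIES 0))) -> 1
  row 22 [10110]: (((1 AND 0) OR (1 OR 1)) OR ((1 XOR 0) IMPLIES (1 IMPLIES 1))) -> 1
  row 23 [10111]: (((1 AND 0) OR (1 OR 1)) OR ((1 XOR 0) IMPLIES (1 IMPLIES 1))) -> 1
  row 24 [11000]: (((0 AND 1) OR (1 OR 0)) OR ((0 XOR 1) IMPLIES (1 IMPLIES 0))) -> 1
  row 25 [11001]: (((0 AND 1) OR (1 OR 0)) OR ((0 XOR 1) IMPLIES (1 IMPLIES 0))) -> 1
  row 26 [11010]: (((1 AND 1) OR (1 OR 0)) OR ((1 XOR 1) IMPLIES (1 IMPLIES 1))) -> 1
  row 27 [11011]: (((1 AND 1) OR (1 OR 0)) OR ((1 XOR 1) IMPLIES (1 IMPLIES 1))) -> 1
  row 28 [11100]: (((0 AND 1) OR (1 OR 1)) OR ((0 XOR 1) IMPLIES (1 IMPLIES 0))) -> 1
  row 29 [11101]: (((0 AND 1) OR (1 OR 1)) OR ((0 XOR 1) IMPLIES (1 IMPLIES 0))) -> 1
  row 30 [11110]: (((1 AND 1) OR (1 OR 1)) OR ((1 XOR 1) IMPLIES (1 IMPLIES 1))) -> 1
  row 31 [11111]: (((1 AND 1) OR (1 OR 1)) OR ((1 XOR 1) IMPLIES (1 IMPLIES 1))) -> 1
Full result column, 8 rows per line (x1,x2 fixed per line; x3,x4,x5 runs 000..111 left to right):
  rows 0-7 [x1,x2=00]: 11111111  (ones: 8)
  rows 8-15 [x1,x2=01]: 11111111  (ones: 8)
  rows 16-23 [x1,x2=10]: 11111111  (ones: 8)
  rows 24-31 [x1,x2=11]: 11111111  (ones: 8)
Count of 1-rows = 8+8+8+8 = 32

32


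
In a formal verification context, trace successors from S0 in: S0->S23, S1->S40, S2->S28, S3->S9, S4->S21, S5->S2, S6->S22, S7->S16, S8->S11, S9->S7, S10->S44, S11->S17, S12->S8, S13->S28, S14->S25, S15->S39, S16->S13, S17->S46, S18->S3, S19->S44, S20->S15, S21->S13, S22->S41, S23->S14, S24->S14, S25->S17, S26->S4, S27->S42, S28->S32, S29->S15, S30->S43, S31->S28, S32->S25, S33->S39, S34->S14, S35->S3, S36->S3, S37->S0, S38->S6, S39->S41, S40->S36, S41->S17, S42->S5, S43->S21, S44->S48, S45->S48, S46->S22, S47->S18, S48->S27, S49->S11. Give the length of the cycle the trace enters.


Trace from S0 until a state repeats:
  S0 -> S23 -> S14 -> S25 -> S17 -> S46 -> S22 -> S41 -> S17
S17 first seen at step 4, revisited at step 8.
Cycle length = 8 - 4 = 4

4


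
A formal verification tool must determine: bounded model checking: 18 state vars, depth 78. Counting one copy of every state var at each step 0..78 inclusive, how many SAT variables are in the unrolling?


BMC unrolls to depth k, creating one copy of each state var for steps 0..k.
Step count = 78 + 1 = 79 (steps 0 through 78)
Vars per step = 18
Total = 18 * 79 = 1422

1422


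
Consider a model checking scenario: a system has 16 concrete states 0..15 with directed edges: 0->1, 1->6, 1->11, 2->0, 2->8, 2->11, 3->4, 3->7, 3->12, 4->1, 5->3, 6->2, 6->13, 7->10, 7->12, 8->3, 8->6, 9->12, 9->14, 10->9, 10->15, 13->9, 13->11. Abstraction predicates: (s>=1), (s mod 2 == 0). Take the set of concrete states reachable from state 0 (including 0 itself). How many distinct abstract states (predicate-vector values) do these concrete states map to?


BFS from 0:
Concrete reachable: {0, 1, 2, 3, 4, 6, 7, 8, 9, 10, 11, 12, 13, 14, 15}
Abstract via predicates (s>=1), (s mod 2 == 0):
  (0,1) <- {0}
  (1,0) <- {1, 3, 7, 9, 11, 13, 15}
  (1,1) <- {2, 4, 6, 8, 10, 12, 14}
Distinct abstract states = 3

3


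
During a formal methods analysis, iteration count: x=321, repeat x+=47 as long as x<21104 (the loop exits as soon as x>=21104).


Step 1: x goes from 321 toward 21104 by 47; the body runs while x<21104, so iterations = ceil((bound-start)/step)
Step 2: Distance=20783
Step 3: ceil(20783/47)=443

443


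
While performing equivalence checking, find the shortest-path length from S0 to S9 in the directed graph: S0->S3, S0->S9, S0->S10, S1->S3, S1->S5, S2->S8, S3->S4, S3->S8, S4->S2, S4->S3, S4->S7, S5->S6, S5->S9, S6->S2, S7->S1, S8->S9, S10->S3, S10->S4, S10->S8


BFS layer-by-layer from S0:
  dist 0: {S0}
  dist 1: {S3, S9, S10}
  -> S9 reached at distance 1
Shortest path length = 1

1


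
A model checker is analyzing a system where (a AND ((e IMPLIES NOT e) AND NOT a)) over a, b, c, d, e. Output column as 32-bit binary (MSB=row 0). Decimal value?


Formula: (a AND ((e IMPLIES NOT e) AND NOT a)) over a, b, c, d, e (32 rows)
Evaluate each row (bits = a,b,c,d,e, MSB first):
  row 0 [00000]: (0 AND ((0 IMPLIES NOT 0) AND NOT 0)) -> 0
  row 1 [00001]: (0 AND ((1 IMPLIES NOT 1) AND NOT 0)) -> 0
  row 2 [00010]: (0 AND ((0 IMPLIES NOT 0) AND NOT 0)) -> 0
  row 3 [00011]: (0 AND ((1 IMPLIES NOT 1) AND NOT 0)) -> 0
  row 4 [00100]: (0 AND ((0 IMPLIES NOT 0) AND NOT 0)) -> 0
  row 5 [00101]: (0 AND ((1 IMPLIES NOT 1) AND NOT 0)) -> 0
  row 6 [00110]: (0 AND ((0 IMPLIES NOT 0) AND NOT 0)) -> 0
  row 7 [00111]: (0 AND ((1 IMPLIES NOT 1) AND NOT 0)) -> 0
  row 8 [01000]: (0 AND ((0 IMPLIES NOT 0) AND NOT 0)) -> 0
  row 9 [01001]: (0 AND ((1 IMPLIES NOT 1) AND NOT 0)) -> 0
  row 10 [01010]: (0 AND ((0 IMPLIES NOT 0) AND NOT 0)) -> 0
  row 11 [01011]: (0 AND ((1 IMPLIES NOT 1) AND NOT 0)) -> 0
  row 12 [01100]: (0 AND ((0 IMPLIES NOT 0) AND NOT 0)) -> 0
  row 13 [01101]: (0 AND ((1 IMPLIES NOT 1) AND NOT 0)) -> 0
  row 14 [01110]: (0 AND ((0 IMPLIES NOT 0) AND NOT 0)) -> 0
  row 15 [01111]: (0 AND ((1 IMPLIES NOT 1) AND NOT 0)) -> 0
  row 16 [10000]: (1 AND ((0 IMPLIES NOT 0) AND NOT 1)) -> 0
  row 17 [10001]: (1 AND ((1 IMPLIES NOT 1) AND NOT 1)) -> 0
  row 18 [10010]: (1 AND ((0 IMPLIES NOT 0) AND NOT 1)) -> 0
  row 19 [10011]: (1 AND ((1 IMPLIES NOT 1) AND NOT 1)) -> 0
  row 20 [10100]: (1 AND ((0 IMPLIES NOT 0) AND NOT 1)) -> 0
  row 21 [10101]: (1 AND ((1 IMPLIES NOT 1) AND NOT 1)) -> 0
  row 22 [10110]: (1 AND ((0 IMPLIES NOT 0) AND NOT 1)) -> 0
  row 23 [10111]: (1 AND ((1 IMPLIES NOT 1) AND NOT 1)) -> 0
  row 24 [11000]: (1 AND ((0 IMPLIES NOT 0) AND NOT 1)) -> 0
  row 25 [11001]: (1 AND ((1 IMPLIES NOT 1) AND NOT 1)) -> 0
  row 26 [11010]: (1 AND ((0 IMPLIES NOT 0) AND NOT 1)) -> 0
  row 27 [11011]: (1 AND ((1 IMPLIES NOT 1) AND NOT 1)) -> 0
  row 28 [11100]: (1 AND ((0 IMPLIES NOT 0) AND NOT 1)) -> 0
  row 29 [11101]: (1 AND ((1 IMPLIES NOT 1) AND NOT 1)) -> 0
  row 30 [11110]: (1 AND ((0 IMPLIES NOT 0) AND NOT 1)) -> 0
  row 31 [11111]: (1 AND ((1 IMPLIES NOT 1) AND NOT 1)) -> 0
Full result column, 4 rows per line (a,b,c fixed per line; d,e runs 00..11 left to right):
  rows 0-3 [a,b,c=000]: 0000  = hex 0
  rows 4-7 [a,b,c=001]: 0000  = hex 0
  rows 8-11 [a,b,c=010]: 0000  = hex 0
  rows 12-15 [a,b,c=011]: 0000  = hex 0
  rows 16-19 [a,b,c=100]: 0000  = hex 0
  rows 20-23 [a,b,c=101]: 0000  = hex 0
  rows 24-27 [a,b,c=110]: 0000  = hex 0
  rows 28-31 [a,b,c=111]: 0000  = hex 0
Output column (row 0 .. row 31) = 00000000000000000000000000000000
Output column grouped in 4s = 0000 0000 0000 0000 0000 0000 0000 0000 = 0x00000000
Convert to decimal digit by digit (value = value*16 + digit):
  0 -> 0
  0*16 + 0 = 0
  0*16 + 0 = 0
  0*16 + 0 = 0
  0*16 + 0 = 0
  0*16 + 0 = 0
  0*16 + 0 = 0
  0*16 + 0 = 0
Decimal = 0

0


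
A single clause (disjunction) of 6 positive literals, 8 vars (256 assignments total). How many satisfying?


Step 1: Total=2^8=256
Step 2: Unsat when all 6 false: 2^2=4
Step 3: Sat=256-4=252

252


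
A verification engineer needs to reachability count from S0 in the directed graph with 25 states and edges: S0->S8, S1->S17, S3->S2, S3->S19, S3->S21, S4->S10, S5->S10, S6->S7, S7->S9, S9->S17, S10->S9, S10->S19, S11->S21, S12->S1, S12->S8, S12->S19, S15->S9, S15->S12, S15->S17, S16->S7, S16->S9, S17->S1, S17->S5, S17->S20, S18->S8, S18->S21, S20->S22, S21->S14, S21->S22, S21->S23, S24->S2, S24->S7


BFS from S0:
  layer 0: {S0}
  layer 1: {S8}
Reachable set: {S0, S8}
Count = 2

2


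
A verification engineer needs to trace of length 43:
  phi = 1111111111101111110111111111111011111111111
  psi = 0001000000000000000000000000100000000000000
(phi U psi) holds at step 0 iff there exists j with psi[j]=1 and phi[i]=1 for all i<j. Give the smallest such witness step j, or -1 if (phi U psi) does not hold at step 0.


(phi U psi) at 0: need smallest j with psi[j]=1 and phi[i]=1 for all i in [0,j).
Scan from step 0:
  step 0: phi=1, psi=0 -> continue
  step 1: phi=1, psi=0 -> continue
  step 2: phi=1, psi=0 -> continue
  step 3: psi=1 and phi held for [0,3) -> witness found
Witness step = 3

3


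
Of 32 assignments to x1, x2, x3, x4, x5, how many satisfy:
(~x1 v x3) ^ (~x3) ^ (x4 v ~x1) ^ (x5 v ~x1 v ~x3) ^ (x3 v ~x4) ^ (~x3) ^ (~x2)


CNF with 7 clauses over 5 vars (32 assignments).
An assignment satisfies CNF iff every clause has >=1 true literal.
Check each row (bits = x1,x2,x3,x4,x5; clause T/F shown):
  row 0 [00000]: clauses=TTTTTTT -> 1
  row 1 [00001]: clauses=TTTTTTT -> 1
  row 2 [00010]: clauses=TTTTFTT -> 0
  row 3 [00011]: clauses=TTTTFTT -> 0
  row 4 [00100]: clauses=TFTTTFT -> 0
  row 5 [00101]: clauses=TFTTTFT -> 0
  row 6 [00110]: clauses=TFTTTFT -> 0
  row 7 [00111]: clauses=TFTTTFT -> 0
  row 8 [01000]: clauses=TTTTTTF -> 0
  row 9 [01001]: clauses=TTTTTTF -> 0
  row 10 [01010]: clauses=TTTTFTF -> 0
  row 11 [01011]: clauses=TTTTFTF -> 0
  row 12 [01100]: clauses=TFTTTFF -> 0
  row 13 [01101]: clauses=TFTTTFF -> 0
  row 14 [01110]: clauses=TFTTTFF -> 0
  row 15 [01111]: clauses=TFTTTFF -> 0
  row 16 [10000]: clauses=FTFTTTT -> 0
  row 17 [10001]: clauses=FTFTTTT -> 0
  row 18 [10010]: clauses=FTTTFTT -> 0
  row 19 [10011]: clauses=FTTTFTT -> 0
  row 20 [10100]: clauses=TFFFTFT -> 0
  row 21 [10101]: clauses=TFFTTFT -> 0
  row 22 [10110]: clauses=TFTFTFT -> 0
  row 23 [10111]: clauses=TFTTTFT -> 0
  row 24 [11000]: clauses=FTFTTTF -> 0
  row 25 [11001]: clauses=FTFTTTF -> 0
  row 26 [11010]: clauses=FTTTFTF -> 0
  row 27 [11011]: clauses=FTTTFTF -> 0
  row 28 [11100]: clauses=TFFFTFF -> 0
  row 29 [11101]: clauses=TFFTTFF -> 0
  row 30 [11110]: clauses=TFTFTFF -> 0
  row 31 [11111]: clauses=TFTTTFF -> 0
Full result column, 8 rows per line (x1,x2 fixed per line; x3,x4,x5 runs 000..111 left to right):
  rows 0-7 [x1,x2=00]: 11000000  (ones: 2)
  rows 8-15 [x1,x2=01]: 00000000  (ones: 0)
  rows 16-23 [x1,x2=10]: 00000000  (ones: 0)
  rows 24-31 [x1,x2=11]: 00000000  (ones: 0)
Satisfying assignments = 2+0+0+0 = 2

2


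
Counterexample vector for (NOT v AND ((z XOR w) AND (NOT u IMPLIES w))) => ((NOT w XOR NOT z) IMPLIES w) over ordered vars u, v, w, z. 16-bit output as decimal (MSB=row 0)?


F1 = (NOT v AND ((z XOR w) AND (NOT u IMPLIES w)))
F2 = ((NOT w XOR NOT z) IMPLIES w)
Counterexample to F1=>F2 is where F1=1 and F2=0.
Evaluate each row (bits = u,v,w,z, MSB first):
  row 0 [0000]: F1=0 F2=1 -> F1&~F2 -> 0
  row 1 [0001]: F1=0 F2=0 -> F1&~F2 -> 0
  row 2 [0010]: F1=1 F2=1 -> F1&~F2 -> 0
  row 3 [0011]: F1=0 F2=1 -> F1&~F2 -> 0
  row 4 [0100]: F1=0 F2=1 -> F1&~F2 -> 0
  row 5 [0101]: F1=0 F2=0 -> F1&~F2 -> 0
  row 6 [0110]: F1=0 F2=1 -> F1&~F2 -> 0
  row 7 [0111]: F1=0 F2=1 -> F1&~F2 -> 0
  row 8 [1000]: F1=0 F2=1 -> F1&~F2 -> 0
  row 9 [1001]: F1=1 F2=0 -> F1&~F2 -> 1
  row 10 [1010]: F1=1 F2=1 -> F1&~F2 -> 0
  row 11 [1011]: F1=0 F2=1 -> F1&~F2 -> 0
  row 12 [1100]: F1=0 F2=1 -> F1&~F2 -> 0
  row 13 [1101]: F1=0 F2=0 -> F1&~F2 -> 0
  row 14 [1110]: F1=0 F2=1 -> F1&~F2 -> 0
  row 15 [1111]: F1=0 F2=1 -> F1&~F2 -> 0
Full result column, 4 rows per line (u,v fixed per line; w,z runs 00..11 left to right):
  rows 0-3 [u,v=00]: 0000  = hex 0
  rows 4-7 [u,v=01]: 0000  = hex 0
  rows 8-11 [u,v=10]: 0100  = hex 4
  rows 12-15 [u,v=11]: 0000  = hex 0
Counterexample vector (row 0 .. row 15) = 0000000001000000
Output column grouped in 4s = 0000 0000 0100 0000 = 0x0040
Convert to decimal digit by digit (value = value*16 + digit):
  0 -> 0
  0*16 + 0 = 0
  0*16 + 4 = 4
  4*16 + 0 = 64
Decimal = 64

64


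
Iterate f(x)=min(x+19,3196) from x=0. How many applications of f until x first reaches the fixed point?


Step 1: x=0, cap=3196, increment=19
Step 2: x grows by 19 each step until capped at 3196; fixed point is x=3196
Step 3: iterations = ceil(3196/19) = 169

169


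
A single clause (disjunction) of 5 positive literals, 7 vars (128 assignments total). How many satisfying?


Step 1: Total=2^7=128
Step 2: Unsat when all 5 false: 2^2=4
Step 3: Sat=128-4=124

124


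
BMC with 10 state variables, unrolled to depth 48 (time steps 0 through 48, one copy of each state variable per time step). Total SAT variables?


BMC unrolls to depth k, creating one copy of each state var for steps 0..k.
Step count = 48 + 1 = 49 (steps 0 through 48)
Vars per step = 10
Total = 10 * 49 = 490

490


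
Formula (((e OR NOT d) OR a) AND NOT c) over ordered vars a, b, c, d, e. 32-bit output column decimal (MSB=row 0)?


Formula: (((e OR NOT d) OR a) AND NOT c) over a, b, c, d, e (32 rows)
Evaluate each row (bits = a,b,c,d,e, MSB first):
  row 0 [00000]: (((0 OR NOT 0) OR 0) AND NOT 0) -> 1
  row 1 [00001]: (((1 OR NOT 0) OR 0) AND NOT 0) -> 1
  row 2 [00010]: (((0 OR NOT 1) OR 0) AND NOT 0) -> 0
  row 3 [00011]: (((1 OR NOT 1) OR 0) AND NOT 0) -> 1
  row 4 [00100]: (((0 OR NOT 0) OR 0) AND NOT 1) -> 0
  row 5 [00101]: (((1 OR NOT 0) OR 0) AND NOT 1) -> 0
  row 6 [00110]: (((0 OR NOT 1) OR 0) AND NOT 1) -> 0
  row 7 [00111]: (((1 OR NOT 1) OR 0) AND NOT 1) -> 0
  row 8 [01000]: (((0 OR NOT 0) OR 0) AND NOT 0) -> 1
  row 9 [01001]: (((1 OR NOT 0) OR 0) AND NOT 0) -> 1
  row 10 [01010]: (((0 OR NOT 1) OR 0) AND NOT 0) -> 0
  row 11 [01011]: (((1 OR NOT 1) OR 0) AND NOT 0) -> 1
  row 12 [01100]: (((0 OR NOT 0) OR 0) AND NOT 1) -> 0
  row 13 [01101]: (((1 OR NOT 0) OR 0) AND NOT 1) -> 0
  row 14 [01110]: (((0 OR NOT 1) OR 0) AND NOT 1) -> 0
  row 15 [01111]: (((1 OR NOT 1) OR 0) AND NOT 1) -> 0
  row 16 [10000]: (((0 OR NOT 0) OR 1) AND NOT 0) -> 1
  row 17 [10001]: (((1 OR NOT 0) OR 1) AND NOT 0) -> 1
  row 18 [10010]: (((0 OR NOT 1) OR 1) AND NOT 0) -> 1
  row 19 [10011]: (((1 OR NOT 1) OR 1) AND NOT 0) -> 1
  row 20 [10100]: (((0 OR NOT 0) OR 1) AND NOT 1) -> 0
  row 21 [10101]: (((1 OR NOT 0) OR 1) AND NOT 1) -> 0
  row 22 [10110]: (((0 OR NOT 1) OR 1) AND NOT 1) -> 0
  row 23 [10111]: (((1 OR NOT 1) OR 1) AND NOT 1) -> 0
  row 24 [11000]: (((0 OR NOT 0) OR 1) AND NOT 0) -> 1
  row 25 [11001]: (((1 OR NOT 0) OR 1) AND NOT 0) -> 1
  row 26 [11010]: (((0 OR NOT 1) OR 1) AND NOT 0) -> 1
  row 27 [11011]: (((1 OR NOT 1) OR 1) AND NOT 0) -> 1
  row 28 [11100]: (((0 OR NOT 0) OR 1) AND NOT 1) -> 0
  row 29 [11101]: (((1 OR NOT 0) OR 1) AND NOT 1) -> 0
  row 30 [11110]: (((0 OR NOT 1) OR 1) AND NOT 1) -> 0
  row 31 [11111]: (((1 OR NOT 1) OR 1) AND NOT 1) -> 0
Full result column, 4 rows per line (a,b,c fixed per line; d,e runs 00..11 left to right):
  rows 0-3 [a,b,c=000]: 1101  = hex D
  rows 4-7 [a,b,c=001]: 0000  = hex 0
  rows 8-11 [a,b,c=010]: 1101  = hex D
  rows 12-15 [a,b,c=011]: 0000  = hex 0
  rows 16-19 [a,b,c=100]: 1111  = hex F
  rows 20-23 [a,b,c=101]: 0000  = hex 0
  rows 24-27 [a,b,c=110]: 1111  = hex F
  rows 28-31 [a,b,c=111]: 0000  = hex 0
Output column (row 0 .. row 31) = 11010000110100001111000011110000
Output column grouped in 4s = 1101 0000 1101 0000 1111 0000 1111 0000 = 0xD0D0F0F0
Convert to decimal digit by digit (value = value*16 + digit):
  D -> 13
  13*16 + 0 = 208
  208*16 + 13 (D) = 3341
  3341*16 + 0 = 53456
  53456*16 + 15 (F) = 855311
  855311*16 + 0 = 13684976
  13684976*16 + 15 (F) = 218959631
  218959631*16 + 0 = 3503354096
Decimal = 3503354096

3503354096


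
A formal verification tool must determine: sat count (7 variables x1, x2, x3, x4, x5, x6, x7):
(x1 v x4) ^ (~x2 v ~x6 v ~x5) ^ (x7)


CNF with 3 clauses over 7 vars (128 assignments).
An assignment satisfies CNF iff every clause has >=1 true literal.
Check each row (bits = x1,x2,x3,x4,x5,x6,x7; clause T/F shown):
  row 0 [0000000]: clauses=FTF -> 0
  row 1 [0000001]: clauses=FTT -> 0
  row 2 [0000010]: clauses=FTF -> 0
  row 3 [0000011]: clauses=FTT -> 0
  row 4 [0000100]: clauses=FTF -> 0
  (every remaining row is evaluated the same way; all 128 results are listed next)
Full result column, 8 rows per line (x1,x2,x3,x4 fixed per line; x5,x6,x7 runs 000..111 left to right):
  rows 0-7 [x1,x2,x3,x4=0000]: 00000000  (ones: 0)
  rows 8-15 [x1,x2,x3,x4=0001]: 01010101  (ones: 4)
  rows 16-23 [x1,x2,x3,x4=0010]: 00000000  (ones: 0)
  rows 24-31 [x1,x2,x3,x4=0011]: 01010101  (ones: 4)
  rows 32-39 [x1,x2,x3,x4=0100]: 00000000  (ones: 0)
  rows 40-47 [x1,x2,x3,x4=0101]: 01010100  (ones: 3)
  rows 48-55 [x1,x2,x3,x4=0110]: 00000000  (ones: 0)
  rows 56-63 [x1,x2,x3,x4=0111]: 01010100  (ones: 3)
  rows 64-71 [x1,x2,x3,x4=1000]: 01010101  (ones: 4)
  rows 72-79 [x1,x2,x3,x4=1001]: 01010101  (ones: 4)
  rows 80-87 [x1,x2,x3,x4=1010]: 01010101  (ones: 4)
  rows 88-95 [x1,x2,x3,x4=1011]: 01010101  (ones: 4)
  rows 96-103 [x1,x2,x3,x4=1100]: 01010100  (ones: 3)
  rows 104-111 [x1,x2,x3,x4=1101]: 01010100  (ones: 3)
  rows 112-119 [x1,x2,x3,x4=1110]: 01010100  (ones: 3)
  rows 120-127 [x1,x2,x3,x4=1111]: 01010100  (ones: 3)
Satisfying assignments = 0+4+0+4+0+3+0+3+4+4+4+4+3+3+3+3 = 42

42


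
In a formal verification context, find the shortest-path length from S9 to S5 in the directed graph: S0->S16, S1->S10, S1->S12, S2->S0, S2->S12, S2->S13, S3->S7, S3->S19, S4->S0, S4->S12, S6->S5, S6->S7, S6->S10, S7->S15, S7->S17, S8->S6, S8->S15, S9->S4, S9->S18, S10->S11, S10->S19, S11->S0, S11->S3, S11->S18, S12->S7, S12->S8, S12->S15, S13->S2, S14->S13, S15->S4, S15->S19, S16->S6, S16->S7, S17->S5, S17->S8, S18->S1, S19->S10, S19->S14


BFS layer-by-layer from S9:
  dist 0: {S9}
  dist 1: {S4, S18}
  dist 2: {S0, S1, S12}
  dist 3: {S7, S8, S10, S15, S16}
  dist 4: {S6, S11, S17, S19}
  dist 5: {S3, S5, S14}
  -> S5 reached at distance 5
Shortest path length = 5

5


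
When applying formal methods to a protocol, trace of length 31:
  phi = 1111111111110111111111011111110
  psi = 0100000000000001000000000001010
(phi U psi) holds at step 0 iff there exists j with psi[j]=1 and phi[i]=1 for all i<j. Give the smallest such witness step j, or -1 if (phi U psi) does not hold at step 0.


(phi U psi) at 0: need smallest j with psi[j]=1 and phi[i]=1 for all i in [0,j).
Scan from step 0:
  step 0: phi=1, psi=0 -> continue
  step 1: psi=1 and phi held for [0,1) -> witness found
Witness step = 1

1


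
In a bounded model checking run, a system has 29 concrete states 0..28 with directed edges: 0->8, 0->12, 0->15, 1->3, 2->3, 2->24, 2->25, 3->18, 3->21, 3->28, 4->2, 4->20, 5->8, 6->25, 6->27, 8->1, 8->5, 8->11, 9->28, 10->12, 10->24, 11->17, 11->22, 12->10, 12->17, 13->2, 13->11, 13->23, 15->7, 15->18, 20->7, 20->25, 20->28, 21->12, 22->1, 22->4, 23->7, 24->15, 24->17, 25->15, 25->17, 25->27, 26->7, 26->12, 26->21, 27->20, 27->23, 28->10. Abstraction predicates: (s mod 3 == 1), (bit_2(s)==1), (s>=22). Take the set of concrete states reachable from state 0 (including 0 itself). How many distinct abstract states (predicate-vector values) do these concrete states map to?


BFS from 0:
Concrete reachable: {0, 1, 2, 3, 4, 5, 7, 8, 10, 11, 12, 15, 17, 18, 20, 21, 22, 23, 24, 25, 27, 28}
Abstract via predicates (s mod 3 == 1), (bit_2(s)==1), (s>=22):
  (0,0,0) <- {0, 2, 3, 8, 11, 17, 18}
  (0,0,1) <- {24, 27}
  (0,1,0) <- {5, 12, 15, 20, 21}
  (0,1,1) <- {23}
  (1,0,0) <- {1, 10}
  (1,0,1) <- {25}
  (1,1,0) <- {4, 7}
  (1,1,1) <- {22, 28}
Distinct abstract states = 8

8


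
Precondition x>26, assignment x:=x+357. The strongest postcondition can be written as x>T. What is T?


Formula: sp(P, x:=E) = exists old_x. (x = E[old_x/x]) AND P[old_x/x] (old_x is the value of x before the assignment; eliminate old_x by solving x = E[old_x/x] for old_x)
Step 1: Precondition P: x>26, i.e. old_x > 26
Step 2: Assignment gives x = old_x + 357, so old_x = x - 357
Step 3: Substitute into P: x - 357 > 26
Step 4: Simplify: x > 26+357 = 383

383


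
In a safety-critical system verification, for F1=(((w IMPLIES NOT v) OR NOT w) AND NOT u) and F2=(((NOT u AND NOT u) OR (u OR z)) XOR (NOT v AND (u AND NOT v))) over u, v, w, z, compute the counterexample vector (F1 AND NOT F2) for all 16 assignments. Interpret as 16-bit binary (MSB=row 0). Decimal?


F1 = (((w IMPLIES NOT v) OR NOT w) AND NOT u)
F2 = (((NOT u AND NOT u) OR (u OR z)) XOR (NOT v AND (u AND NOT v)))
Counterexample to F1=>F2 is where F1=1 and F2=0.
Evaluate each row (bits = u,v,w,z, MSB first):
  row 0 [0000]: F1=1 F2=1 -> F1&~F2 -> 0
  row 1 [0001]: F1=1 F2=1 -> F1&~F2 -> 0
  row 2 [0010]: F1=1 F2=1 -> F1&~F2 -> 0
  row 3 [0011]: F1=1 F2=1 -> F1&~F2 -> 0
  row 4 [0100]: F1=1 F2=1 -> F1&~F2 -> 0
  row 5 [0101]: F1=1 F2=1 -> F1&~F2 -> 0
  row 6 [0110]: F1=0 F2=1 -> F1&~F2 -> 0
  row 7 [0111]: F1=0 F2=1 -> F1&~F2 -> 0
  row 8 [1000]: F1=0 F2=0 -> F1&~F2 -> 0
  row 9 [1001]: F1=0 F2=0 -> F1&~F2 -> 0
  row 10 [1010]: F1=0 F2=0 -> F1&~F2 -> 0
  row 11 [1011]: F1=0 F2=0 -> F1&~F2 -> 0
  row 12 [1100]: F1=0 F2=1 -> F1&~F2 -> 0
  row 13 [1101]: F1=0 F2=1 -> F1&~F2 -> 0
  row 14 [1110]: F1=0 F2=1 -> F1&~F2 -> 0
  row 15 [1111]: F1=0 F2=1 -> F1&~F2 -> 0
Full result column, 4 rows per line (u,v fixed per line; w,z runs 00..11 left to right):
  rows 0-3 [u,v=00]: 0000  = hex 0
  rows 4-7 [u,v=01]: 0000  = hex 0
  rows 8-11 [u,v=10]: 0000  = hex 0
  rows 12-15 [u,v=11]: 0000  = hex 0
Counterexample vector (row 0 .. row 15) = 0000000000000000
Output column grouped in 4s = 0000 0000 0000 0000 = 0x0000
Convert to decimal digit by digit (value = value*16 + digit):
  0 -> 0
  0*16 + 0 = 0
  0*16 + 0 = 0
  0*16 + 0 = 0
Decimal = 0

0


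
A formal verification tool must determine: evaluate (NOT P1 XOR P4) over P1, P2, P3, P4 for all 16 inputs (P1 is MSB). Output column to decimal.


Formula: (NOT P1 XOR P4) over P1, P2, P3, P4 (16 rows)
Evaluate each row (bits = P1,P2,P3,P4, MSB first):
  row 0 [0000]: (NOT 0 XOR 0) -> 1
  row 1 [0001]: (NOT 0 XOR 1) -> 0
  row 2 [0010]: (NOT 0 XOR 0) -> 1
  row 3 [0011]: (NOT 0 XOR 1) -> 0
  row 4 [0100]: (NOT 0 XOR 0) -> 1
  row 5 [0101]: (NOT 0 XOR 1) -> 0
  row 6 [0110]: (NOT 0 XOR 0) -> 1
  row 7 [0111]: (NOT 0 XOR 1) -> 0
  row 8 [1000]: (NOT 1 XOR 0) -> 0
  row 9 [1001]: (NOT 1 XOR 1) -> 1
  row 10 [1010]: (NOT 1 XOR 0) -> 0
  row 11 [1011]: (NOT 1 XOR 1) -> 1
  row 12 [1100]: (NOT 1 XOR 0) -> 0
  row 13 [1101]: (NOT 1 XOR 1) -> 1
  row 14 [1110]: (NOT 1 XOR 0) -> 0
  row 15 [1111]: (NOT 1 XOR 1) -> 1
Full result column, 4 rows per line (P1,P2 fixed per line; P3,P4 runs 00..11 left to right):
  rows 0-3 [P1,P2=00]: 1010  = hex A
  rows 4-7 [P1,P2=01]: 1010  = hex A
  rows 8-11 [P1,P2=10]: 0101  = hex 5
  rows 12-15 [P1,P2=11]: 0101  = hex 5
Output column (row 0 .. row 15) = 1010101001010101
Output column grouped in 4s = 1010 1010 0101 0101 = 0xAA55
Convert to decimal digit by digit (value = value*16 + digit):
  A -> 10
  10*16 + 10 (A) = 170
  170*16 + 5 = 2725
  2725*16 + 5 = 43605
Decimal = 43605

43605


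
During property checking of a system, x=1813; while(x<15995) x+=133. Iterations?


Step 1: x goes from 1813 toward 15995 by 133; the body runs while x<15995, so iterations = ceil((bound-start)/step)
Step 2: Distance=14182
Step 3: ceil(14182/133)=107

107


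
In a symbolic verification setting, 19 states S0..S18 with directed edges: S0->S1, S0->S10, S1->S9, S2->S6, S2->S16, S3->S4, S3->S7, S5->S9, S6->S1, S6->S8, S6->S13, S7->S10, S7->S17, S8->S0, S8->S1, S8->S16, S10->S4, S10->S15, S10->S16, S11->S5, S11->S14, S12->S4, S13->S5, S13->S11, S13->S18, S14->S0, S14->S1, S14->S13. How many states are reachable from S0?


BFS from S0:
  layer 0: {S0}
  layer 1: {S1, S10}
  layer 2: {S4, S9, S15, S16}
Reachable set: {S0, S1, S4, S9, S10, S15, S16}
Count = 7

7


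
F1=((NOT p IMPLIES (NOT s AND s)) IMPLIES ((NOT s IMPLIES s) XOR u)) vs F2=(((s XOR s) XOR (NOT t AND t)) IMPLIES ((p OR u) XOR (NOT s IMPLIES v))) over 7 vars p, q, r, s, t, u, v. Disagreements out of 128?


F1 = ((NOT p IMPLIES (NOT s AND s)) IMPLIES ((NOT s IMPLIES s) XOR u))
F2 = (((s XOR s) XOR (NOT t AND t)) IMPLIES ((p OR u) XOR (NOT s IMPLIES v)))
Evaluate both on each of 128 rows (bits = p,q,r,s,t,u,v):
  row 0 [0000000]: F1=1 F2=1 -> 0
  row 1 [0000001]: F1=1 F2=1 -> 0
  row 2 [0000010]: F1=1 F2=1 -> 0
  row 3 [0000011]: F1=1 F2=1 -> 0
  row 4 [0000100]: F1=1 F2=1 -> 0
  (every remaining row is evaluated the same way; all 128 results are listed next)
Full result column, 8 rows per line (p,q,r,s fixed per line; t,u,v runs 000..111 left to right):
  rows 0-7 [p,q,r,s=0000]: 00000000  (ones: 0)
  rows 8-15 [p,q,r,s=0001]: 00000000  (ones: 0)
  rows 16-23 [p,q,r,s=0010]: 00000000  (ones: 0)
  rows 24-31 [p,q,r,s=0011]: 00000000  (ones: 0)
  rows 32-39 [p,q,r,s=0100]: 00000000  (ones: 0)
  rows 40-47 [p,q,r,s=0101]: 00000000  (ones: 0)
  rows 48-55 [p,q,r,s=0110]: 00000000  (ones: 0)
  rows 56-63 [p,q,r,s=0111]: 00000000  (ones: 0)
  rows 64-71 [p,q,r,s=1000]: 11001100  (ones: 4)
  rows 72-79 [p,q,r,s=1001]: 00110011  (ones: 4)
  rows 80-87 [p,q,r,s=1010]: 11001100  (ones: 4)
  rows 88-95 [p,q,r,s=1011]: 00110011  (ones: 4)
  rows 96-103 [p,q,r,s=1100]: 11001100  (ones: 4)
  rows 104-111 [p,q,r,s=1101]: 00110011  (ones: 4)
  rows 112-119 [p,q,r,s=1110]: 11001100  (ones: 4)
  rows 120-127 [p,q,r,s=1111]: 00110011  (ones: 4)
Disagreements = 0+0+0+0+0+0+0+0+4+4+4+4+4+4+4+4 = 32

32


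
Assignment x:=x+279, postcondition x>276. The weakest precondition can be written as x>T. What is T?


Formula: wp(x:=E, P) = P[E/x] (substitute E for x in postcondition)
Step 1: Postcondition: x>276
Step 2: Substitute x+279 for x: x+279>276
Step 3: Solve for x: x > 276-279 = -3

-3


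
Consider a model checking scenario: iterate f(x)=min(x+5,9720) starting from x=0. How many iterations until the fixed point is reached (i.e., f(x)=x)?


Step 1: x=0, cap=9720, increment=5
Step 2: x grows by 5 each step until capped at 9720; fixed point is x=9720
Step 3: iterations = ceil(9720/5) = 1944

1944


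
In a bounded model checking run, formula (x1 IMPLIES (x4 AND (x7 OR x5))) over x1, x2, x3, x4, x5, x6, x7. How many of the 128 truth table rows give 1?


Formula: (x1 IMPLIES (x4 AND (x7 OR x5))) over 7 vars (128 rows)
Evaluate each row (x1, x2, x3, x4, x5, x6, x7 as bits, MSB first):
  row 0 [0000000]: (0 IMPLIES (0 AND (0 OR 0))) -> 1
  row 1 [0000001]: (0 IMPLIES (0 AND (1 OR 0))) -> 1
  row 2 [0000010]: (0 IMPLIES (0 AND (0 OR 0))) -> 1
  row 3 [0000011]: (0 IMPLIES (0 AND (1 OR 0))) -> 1
  row 4 [0000100]: (0 IMPLIES (0 AND (0 OR 1))) -> 1
  (every remaining row is evaluated the same way; all 128 results are listed next)
Full result column, 8 rows per line (x1,x2,x3,x4 fixed per line; x5,x6,x7 runs 000..111 left to right):
  rows 0-7 [x1,x2,x3,x4=0000]: 11111111  (ones: 8)
  rows 8-15 [x1,x2,x3,x4=0001]: 11111111  (ones: 8)
  rows 16-23 [x1,x2,x3,x4=0010]: 11111111  (ones: 8)
  rows 24-31 [x1,x2,x3,x4=0011]: 11111111  (ones: 8)
  rows 32-39 [x1,x2,x3,x4=0100]: 11111111  (ones: 8)
  rows 40-47 [x1,x2,x3,x4=0101]: 11111111  (ones: 8)
  rows 48-55 [x1,x2,x3,x4=0110]: 11111111  (ones: 8)
  rows 56-63 [x1,x2,x3,x4=0111]: 11111111  (ones: 8)
  rows 64-71 [x1,x2,x3,x4=1000]: 00000000  (ones: 0)
  rows 72-79 [x1,x2,x3,x4=1001]: 01011111  (ones: 6)
  rows 80-87 [x1,x2,x3,x4=1010]: 00000000  (ones: 0)
  rows 88-95 [x1,x2,x3,x4=1011]: 01011111  (ones: 6)
  rows 96-103 [x1,x2,x3,x4=1100]: 00000000  (ones: 0)
  rows 104-111 [x1,x2,x3,x4=1101]: 01011111  (ones: 6)
  rows 112-119 [x1,x2,x3,x4=1110]: 00000000  (ones: 0)
  rows 120-127 [x1,x2,x3,x4=1111]: 01011111  (ones: 6)
Count of 1-rows = 8+8+8+8+8+8+8+8+0+6+0+6+0+6+0+6 = 88

88


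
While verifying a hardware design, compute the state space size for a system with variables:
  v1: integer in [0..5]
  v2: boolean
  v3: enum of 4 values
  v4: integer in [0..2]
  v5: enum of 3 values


State space = product of domain sizes of all variables.
Domain sizes:
  v1 (integer in [0..5]): 6
  v2 (boolean): 2
  v3 (enum of 4 values): 4
  v4 (integer in [0..2]): 3
  v5 (enum of 3 values): 3
Product = 6 * 2 * 4 * 3 * 3 = 432

432


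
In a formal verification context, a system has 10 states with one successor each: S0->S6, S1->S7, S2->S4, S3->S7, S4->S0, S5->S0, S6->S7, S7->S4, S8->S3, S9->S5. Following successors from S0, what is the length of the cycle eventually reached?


Trace from S0 until a state repeats:
  S0 -> S6 -> S7 -> S4 -> S0
S0 first seen at step 0, revisited at step 4.
Cycle length = 4 - 0 = 4

4


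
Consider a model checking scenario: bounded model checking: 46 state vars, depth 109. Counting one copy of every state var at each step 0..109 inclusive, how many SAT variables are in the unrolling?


BMC unrolls to depth k, creating one copy of each state var for steps 0..k.
Step count = 109 + 1 = 110 (steps 0 through 109)
Vars per step = 46
Total = 46 * 110 = 5060

5060


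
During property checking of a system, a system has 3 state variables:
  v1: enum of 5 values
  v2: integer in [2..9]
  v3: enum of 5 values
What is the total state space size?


State space = product of domain sizes of all variables.
Domain sizes:
  v1 (enum of 5 values): 5
  v2 (integer in [2..9]): 8
  v3 (enum of 5 values): 5
Product = 5 * 8 * 5 = 200

200
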